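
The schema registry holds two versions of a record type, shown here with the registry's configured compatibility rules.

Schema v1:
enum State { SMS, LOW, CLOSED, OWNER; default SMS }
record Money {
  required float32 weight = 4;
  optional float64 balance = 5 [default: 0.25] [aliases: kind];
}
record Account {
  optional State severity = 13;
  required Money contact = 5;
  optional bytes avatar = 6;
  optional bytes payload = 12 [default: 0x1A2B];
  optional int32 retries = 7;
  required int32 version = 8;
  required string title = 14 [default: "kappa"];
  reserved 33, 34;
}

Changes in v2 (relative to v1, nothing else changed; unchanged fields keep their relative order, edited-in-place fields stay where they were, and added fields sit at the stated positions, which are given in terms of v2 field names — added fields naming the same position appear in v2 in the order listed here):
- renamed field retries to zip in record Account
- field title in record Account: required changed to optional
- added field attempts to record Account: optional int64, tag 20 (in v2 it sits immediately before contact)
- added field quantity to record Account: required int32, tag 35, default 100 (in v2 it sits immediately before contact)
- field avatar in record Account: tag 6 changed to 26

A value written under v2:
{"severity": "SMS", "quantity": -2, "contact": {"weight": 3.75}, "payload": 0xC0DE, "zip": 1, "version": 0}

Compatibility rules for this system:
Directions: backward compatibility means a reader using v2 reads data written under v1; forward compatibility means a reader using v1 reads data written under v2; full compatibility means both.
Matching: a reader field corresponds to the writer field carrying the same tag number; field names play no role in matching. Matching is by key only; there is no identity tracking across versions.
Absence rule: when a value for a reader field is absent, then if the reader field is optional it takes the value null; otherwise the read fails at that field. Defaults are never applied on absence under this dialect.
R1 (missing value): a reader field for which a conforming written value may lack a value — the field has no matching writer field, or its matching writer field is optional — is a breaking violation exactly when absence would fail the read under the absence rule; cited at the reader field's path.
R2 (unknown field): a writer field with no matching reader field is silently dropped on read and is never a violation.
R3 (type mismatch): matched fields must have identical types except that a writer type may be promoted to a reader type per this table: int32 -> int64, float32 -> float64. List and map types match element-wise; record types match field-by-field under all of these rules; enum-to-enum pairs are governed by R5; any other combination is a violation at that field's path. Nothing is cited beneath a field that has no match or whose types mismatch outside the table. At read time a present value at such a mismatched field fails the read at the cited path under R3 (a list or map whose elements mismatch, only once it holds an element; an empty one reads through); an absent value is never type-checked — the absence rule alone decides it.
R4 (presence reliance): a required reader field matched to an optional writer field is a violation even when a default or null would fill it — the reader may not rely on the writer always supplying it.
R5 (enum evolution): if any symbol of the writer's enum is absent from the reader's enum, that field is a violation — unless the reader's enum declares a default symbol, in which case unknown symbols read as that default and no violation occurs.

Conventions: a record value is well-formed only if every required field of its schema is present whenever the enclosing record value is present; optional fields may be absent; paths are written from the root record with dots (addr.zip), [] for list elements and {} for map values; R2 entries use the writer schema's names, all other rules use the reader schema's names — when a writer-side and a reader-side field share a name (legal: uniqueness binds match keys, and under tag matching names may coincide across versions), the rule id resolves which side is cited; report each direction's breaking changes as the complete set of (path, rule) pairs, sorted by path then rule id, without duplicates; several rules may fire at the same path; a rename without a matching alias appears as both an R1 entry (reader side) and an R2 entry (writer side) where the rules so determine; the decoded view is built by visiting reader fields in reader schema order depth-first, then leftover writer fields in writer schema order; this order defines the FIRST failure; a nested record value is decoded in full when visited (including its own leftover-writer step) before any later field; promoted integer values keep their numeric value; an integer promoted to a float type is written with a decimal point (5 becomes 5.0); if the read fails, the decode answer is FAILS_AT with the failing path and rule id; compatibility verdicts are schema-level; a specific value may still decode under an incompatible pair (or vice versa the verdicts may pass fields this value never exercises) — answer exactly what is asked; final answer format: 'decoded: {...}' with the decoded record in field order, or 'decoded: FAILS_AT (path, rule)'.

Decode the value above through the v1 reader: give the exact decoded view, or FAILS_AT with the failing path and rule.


decoded: FAILS_AT (title, R1)

the writer's type comes first in each Account pair
decoding the Account value with the v1 reader:
  severity := "SMS"
  contact.weight := 3.75
  contact.balance := null (absent, optional -> null)
  avatar := null (absent, optional -> null)
  payload := 0xC0DE
  retries := 1 (from writer zip)
  version := 0
  read fails at title under R1 (no fill)
  => FAILS_AT (title, R1)
the other Account changes do not affect what is asked:
  renamed field retries to zip in record Account -> fires no rule on Account under this dialect and leaves the result unchanged
  added field quantity to record Account: required int32, tag 35, default 100 (in v2 it sits immediately before contact) -> a verdict-level change on Account — the shown value reads the same
  added field attempts to record Account: optional int64, tag 20 (in v2 it sits immediately before contact) -> fires no rule on Account under this dialect and leaves the result unchanged
  field avatar in record Account: tag 6 changed to 26 -> fires no rule on Account under this dialect and leaves the result unchanged


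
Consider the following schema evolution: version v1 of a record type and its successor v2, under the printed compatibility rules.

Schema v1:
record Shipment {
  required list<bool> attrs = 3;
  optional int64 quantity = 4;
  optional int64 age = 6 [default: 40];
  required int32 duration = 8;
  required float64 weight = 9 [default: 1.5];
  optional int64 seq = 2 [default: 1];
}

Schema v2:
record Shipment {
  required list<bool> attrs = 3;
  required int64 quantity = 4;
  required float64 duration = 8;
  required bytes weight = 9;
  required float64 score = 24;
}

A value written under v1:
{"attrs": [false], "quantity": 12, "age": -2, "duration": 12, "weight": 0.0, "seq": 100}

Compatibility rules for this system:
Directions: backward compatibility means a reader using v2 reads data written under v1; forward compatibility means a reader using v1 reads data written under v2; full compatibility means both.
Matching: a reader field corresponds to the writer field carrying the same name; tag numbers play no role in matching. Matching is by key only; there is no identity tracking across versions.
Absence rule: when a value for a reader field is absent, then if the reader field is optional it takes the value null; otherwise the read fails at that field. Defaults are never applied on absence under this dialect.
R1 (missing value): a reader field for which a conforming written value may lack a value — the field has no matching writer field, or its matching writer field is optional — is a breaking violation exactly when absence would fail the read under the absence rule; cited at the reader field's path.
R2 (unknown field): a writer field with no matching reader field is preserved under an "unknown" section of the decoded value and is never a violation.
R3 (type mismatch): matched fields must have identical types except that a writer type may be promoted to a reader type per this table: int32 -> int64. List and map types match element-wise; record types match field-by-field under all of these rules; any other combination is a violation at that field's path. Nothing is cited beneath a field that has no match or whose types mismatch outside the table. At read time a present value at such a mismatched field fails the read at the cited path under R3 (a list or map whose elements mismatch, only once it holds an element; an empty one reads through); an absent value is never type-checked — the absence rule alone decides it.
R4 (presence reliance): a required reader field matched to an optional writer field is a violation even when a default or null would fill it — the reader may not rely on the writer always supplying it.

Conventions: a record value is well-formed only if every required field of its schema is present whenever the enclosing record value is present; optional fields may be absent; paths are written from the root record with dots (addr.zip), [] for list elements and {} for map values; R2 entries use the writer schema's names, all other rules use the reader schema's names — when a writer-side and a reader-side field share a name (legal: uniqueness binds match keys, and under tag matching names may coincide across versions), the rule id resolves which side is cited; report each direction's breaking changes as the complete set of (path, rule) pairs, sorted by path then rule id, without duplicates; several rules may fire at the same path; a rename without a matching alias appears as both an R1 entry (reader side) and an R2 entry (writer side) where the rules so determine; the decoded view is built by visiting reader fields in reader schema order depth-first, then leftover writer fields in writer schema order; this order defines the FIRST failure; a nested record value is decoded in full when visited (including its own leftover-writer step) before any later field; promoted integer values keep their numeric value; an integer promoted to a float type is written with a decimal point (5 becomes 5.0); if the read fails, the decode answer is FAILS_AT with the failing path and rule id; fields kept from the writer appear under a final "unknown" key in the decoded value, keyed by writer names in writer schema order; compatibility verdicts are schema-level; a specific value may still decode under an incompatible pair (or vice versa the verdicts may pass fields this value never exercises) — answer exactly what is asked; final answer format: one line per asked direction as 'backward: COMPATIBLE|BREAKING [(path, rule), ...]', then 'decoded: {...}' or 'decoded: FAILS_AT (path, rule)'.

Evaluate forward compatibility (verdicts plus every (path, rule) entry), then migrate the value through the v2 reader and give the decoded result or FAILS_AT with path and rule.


forward: BREAKING [(duration, R3), (weight, R3)]; decoded: FAILS_AT (duration, R3)

the writer's type comes first in each Shipment pair
forward pass over Shipment, reader schema v1, writer schema v2:
  attrs: paired with writer attrs (list<bool> -> list<bool>; writer required)
  quantity: paired with writer quantity (int64 -> int64; writer required)
  age: no writer match
  duration: paired with writer duration (float64 -> int32; writer required)
  weight: paired with writer weight (bytes -> float64; writer required)
  seq: no writer match
  writer score: unknown to reader
  violation R3 at duration
  violation R3 at weight
  => forward: BREAKING (2)
decode (reader v2):
  attrs := [false]
  quantity := 12
  read fails at duration under R3
  => FAILS_AT (duration, R3)
the other Shipment changes do not affect what is asked:
  removed field age from record Shipment -> no rule fires on it in Shipment's dialect; the asked verdict holds
  field quantity in record Shipment: optional changed to required -> affects backward compatibility only, which is not asked
  added field score to record Shipment: required float64, tag 24 (in v2 it sits last) -> affects backward compatibility only, which is not asked
  removed field seq from record Shipment -> no rule fires on it in Shipment's dialect; the asked verdict holds


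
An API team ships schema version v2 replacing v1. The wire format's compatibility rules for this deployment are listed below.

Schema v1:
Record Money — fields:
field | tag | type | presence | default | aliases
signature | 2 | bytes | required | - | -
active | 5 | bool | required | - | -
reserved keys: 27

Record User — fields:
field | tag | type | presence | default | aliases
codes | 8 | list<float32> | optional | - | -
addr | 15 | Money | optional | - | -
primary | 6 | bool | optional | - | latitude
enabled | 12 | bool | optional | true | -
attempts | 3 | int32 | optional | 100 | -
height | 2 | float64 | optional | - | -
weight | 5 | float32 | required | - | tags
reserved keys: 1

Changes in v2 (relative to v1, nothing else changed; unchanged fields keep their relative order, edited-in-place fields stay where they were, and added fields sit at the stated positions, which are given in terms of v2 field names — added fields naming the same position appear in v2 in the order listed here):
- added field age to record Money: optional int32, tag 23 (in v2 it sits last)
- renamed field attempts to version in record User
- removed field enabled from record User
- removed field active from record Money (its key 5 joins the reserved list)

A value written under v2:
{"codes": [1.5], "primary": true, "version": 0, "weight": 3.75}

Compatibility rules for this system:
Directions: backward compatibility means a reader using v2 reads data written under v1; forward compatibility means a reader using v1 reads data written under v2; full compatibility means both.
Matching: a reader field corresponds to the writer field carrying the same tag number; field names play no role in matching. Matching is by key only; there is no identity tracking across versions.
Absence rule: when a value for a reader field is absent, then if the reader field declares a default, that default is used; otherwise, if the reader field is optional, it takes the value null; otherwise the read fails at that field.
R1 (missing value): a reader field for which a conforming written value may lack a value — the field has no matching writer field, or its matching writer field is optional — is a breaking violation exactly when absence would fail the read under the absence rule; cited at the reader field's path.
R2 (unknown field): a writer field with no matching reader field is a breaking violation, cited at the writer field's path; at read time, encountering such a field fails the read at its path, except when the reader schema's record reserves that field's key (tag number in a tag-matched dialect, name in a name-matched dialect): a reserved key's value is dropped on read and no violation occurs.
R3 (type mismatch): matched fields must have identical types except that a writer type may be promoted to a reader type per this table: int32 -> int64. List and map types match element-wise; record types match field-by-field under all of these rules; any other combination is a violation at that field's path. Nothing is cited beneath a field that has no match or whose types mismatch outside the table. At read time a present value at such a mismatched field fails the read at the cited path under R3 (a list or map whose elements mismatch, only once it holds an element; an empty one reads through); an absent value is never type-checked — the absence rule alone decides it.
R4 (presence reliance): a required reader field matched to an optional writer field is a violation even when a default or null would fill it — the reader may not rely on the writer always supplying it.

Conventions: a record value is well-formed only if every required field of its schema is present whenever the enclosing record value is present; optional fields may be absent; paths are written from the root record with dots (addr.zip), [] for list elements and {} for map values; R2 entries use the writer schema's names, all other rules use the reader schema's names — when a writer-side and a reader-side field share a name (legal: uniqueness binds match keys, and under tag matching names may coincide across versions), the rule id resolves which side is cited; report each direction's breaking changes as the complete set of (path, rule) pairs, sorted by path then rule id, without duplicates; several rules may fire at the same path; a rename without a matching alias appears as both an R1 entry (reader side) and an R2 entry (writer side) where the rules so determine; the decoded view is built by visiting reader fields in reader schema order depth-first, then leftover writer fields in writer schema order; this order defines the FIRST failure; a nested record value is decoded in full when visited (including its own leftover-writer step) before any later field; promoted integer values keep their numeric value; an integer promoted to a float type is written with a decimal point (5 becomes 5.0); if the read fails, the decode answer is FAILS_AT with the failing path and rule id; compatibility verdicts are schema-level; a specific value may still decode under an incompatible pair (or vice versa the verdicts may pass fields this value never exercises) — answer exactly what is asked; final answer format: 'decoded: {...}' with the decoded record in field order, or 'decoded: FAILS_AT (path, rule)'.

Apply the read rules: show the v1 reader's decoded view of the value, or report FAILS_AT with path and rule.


decoded: {"codes": [1.5], "addr": null, "primary": true, "enabled": true, "attempts": 0, "height": null, "weight": 3.75}

in User below, arrows point writer -> reader
migrating the User value to v1:
  codes := [1.5]
  addr := null (absent, optional -> null)
  primary := true
  enabled := true (absent -> default)
  attempts := 0 (from writer version)
  height := null (absent, optional -> null)
  weight := 3.75
  => decoded: {"codes": [1.5], "addr": null, "primary": true, "enabled": true, "attempts": 0, "height": null, "weight": 3.75}
checking off the User differences that do not matter here:
  added field age to record Money: optional int32, tag 23 (in v2 it sits last) -> a verdict-level change on User — the shown value reads the same
  renamed field attempts to version in record User -> fires no rule on User under this dialect and leaves the result unchanged
  removed field enabled from record User -> a verdict-level change on User — the shown value reads the same
  removed field active from record Money (its key 5 joins the reserved list) -> a verdict-level change on User — the shown value reads the same


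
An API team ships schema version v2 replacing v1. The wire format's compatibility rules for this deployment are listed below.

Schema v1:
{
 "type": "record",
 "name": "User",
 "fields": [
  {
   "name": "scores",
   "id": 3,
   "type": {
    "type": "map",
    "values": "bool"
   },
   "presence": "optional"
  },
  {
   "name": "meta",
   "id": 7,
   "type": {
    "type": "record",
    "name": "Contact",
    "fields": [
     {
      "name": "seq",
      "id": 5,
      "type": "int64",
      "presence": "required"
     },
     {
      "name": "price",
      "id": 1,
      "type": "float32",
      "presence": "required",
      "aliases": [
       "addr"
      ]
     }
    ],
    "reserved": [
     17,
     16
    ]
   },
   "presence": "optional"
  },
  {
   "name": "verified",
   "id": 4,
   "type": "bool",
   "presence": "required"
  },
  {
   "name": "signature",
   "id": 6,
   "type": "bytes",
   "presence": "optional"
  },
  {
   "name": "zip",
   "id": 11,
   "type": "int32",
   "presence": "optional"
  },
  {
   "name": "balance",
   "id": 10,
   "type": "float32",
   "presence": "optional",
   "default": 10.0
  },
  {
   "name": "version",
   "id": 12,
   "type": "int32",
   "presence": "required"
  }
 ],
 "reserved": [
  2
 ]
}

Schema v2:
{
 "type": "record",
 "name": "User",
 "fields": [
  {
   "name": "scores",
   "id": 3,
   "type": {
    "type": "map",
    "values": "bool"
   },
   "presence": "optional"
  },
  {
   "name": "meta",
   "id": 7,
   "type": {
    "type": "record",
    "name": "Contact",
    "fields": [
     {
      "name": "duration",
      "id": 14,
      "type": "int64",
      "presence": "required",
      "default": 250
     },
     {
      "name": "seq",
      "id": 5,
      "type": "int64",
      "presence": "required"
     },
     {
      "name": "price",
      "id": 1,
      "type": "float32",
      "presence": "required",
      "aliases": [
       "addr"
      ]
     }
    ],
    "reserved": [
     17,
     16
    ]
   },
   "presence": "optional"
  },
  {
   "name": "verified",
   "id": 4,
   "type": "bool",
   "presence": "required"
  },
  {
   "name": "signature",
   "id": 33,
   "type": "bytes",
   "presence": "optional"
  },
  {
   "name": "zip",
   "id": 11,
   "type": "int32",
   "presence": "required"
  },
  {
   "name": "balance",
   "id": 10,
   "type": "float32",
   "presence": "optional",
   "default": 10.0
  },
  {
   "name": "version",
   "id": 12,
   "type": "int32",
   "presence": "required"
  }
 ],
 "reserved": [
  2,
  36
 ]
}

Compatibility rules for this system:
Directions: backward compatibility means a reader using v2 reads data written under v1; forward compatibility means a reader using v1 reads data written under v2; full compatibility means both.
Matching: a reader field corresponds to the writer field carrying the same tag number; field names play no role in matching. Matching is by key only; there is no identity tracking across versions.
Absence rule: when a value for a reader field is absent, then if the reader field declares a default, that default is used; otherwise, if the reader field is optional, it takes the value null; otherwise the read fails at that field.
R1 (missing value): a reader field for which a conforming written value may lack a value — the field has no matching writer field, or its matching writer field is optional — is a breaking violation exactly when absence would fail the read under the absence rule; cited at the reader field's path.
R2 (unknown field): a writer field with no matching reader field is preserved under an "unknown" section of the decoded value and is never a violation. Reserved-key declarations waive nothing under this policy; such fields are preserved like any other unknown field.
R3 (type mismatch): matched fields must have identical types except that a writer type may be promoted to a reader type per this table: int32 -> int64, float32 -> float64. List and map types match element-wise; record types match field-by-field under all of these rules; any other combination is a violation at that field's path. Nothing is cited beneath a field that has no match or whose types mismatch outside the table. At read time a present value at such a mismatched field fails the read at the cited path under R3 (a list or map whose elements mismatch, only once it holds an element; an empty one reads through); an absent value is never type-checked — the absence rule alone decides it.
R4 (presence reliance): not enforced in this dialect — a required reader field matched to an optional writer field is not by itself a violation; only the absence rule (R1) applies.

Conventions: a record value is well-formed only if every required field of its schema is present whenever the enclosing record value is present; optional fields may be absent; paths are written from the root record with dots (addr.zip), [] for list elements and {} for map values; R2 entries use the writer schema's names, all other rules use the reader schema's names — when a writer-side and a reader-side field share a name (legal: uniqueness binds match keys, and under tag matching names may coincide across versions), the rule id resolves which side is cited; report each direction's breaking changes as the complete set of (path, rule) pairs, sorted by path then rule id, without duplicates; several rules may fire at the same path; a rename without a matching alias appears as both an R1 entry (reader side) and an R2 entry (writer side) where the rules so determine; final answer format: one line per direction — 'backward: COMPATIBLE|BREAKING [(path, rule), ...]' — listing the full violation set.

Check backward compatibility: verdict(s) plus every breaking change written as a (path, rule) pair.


backward: BREAKING [(zip, R1)]

the writer's type comes first in each User pair
backward analysis of User with v2 as reader and v1 as writer:
  scores <- scores (map<string, bool> -> map<string, bool>, writer optional)
  meta <- meta (Contact -> Contact, writer optional)
  verified <- verified (bool -> bool, writer required)
  signature: no writer-side match
  zip <- zip (int32 -> int32, writer optional)
  balance <- balance (float32 -> float32, writer optional)
  version <- version (int32 -> int32, writer required)
  writer signature: unknown to reader
  meta.duration: no writer-side match
  meta.seq <- meta.seq (int64 -> int64, writer required)
  meta.price <- meta.price (float32 -> float32, writer required)
  violation R1 at zip
  => 1 violation(s): backward is BREAKING for User
diffs on User not affecting the asked answer:
  added field duration to record Contact: required int64, tag 14, default 250 (in v2 it sits immediately before seq) -> triggers nothing under User's printed rules — same verdict
  field signature in record User: tag 6 changed to 33 -> triggers nothing under User's printed rules — same verdict


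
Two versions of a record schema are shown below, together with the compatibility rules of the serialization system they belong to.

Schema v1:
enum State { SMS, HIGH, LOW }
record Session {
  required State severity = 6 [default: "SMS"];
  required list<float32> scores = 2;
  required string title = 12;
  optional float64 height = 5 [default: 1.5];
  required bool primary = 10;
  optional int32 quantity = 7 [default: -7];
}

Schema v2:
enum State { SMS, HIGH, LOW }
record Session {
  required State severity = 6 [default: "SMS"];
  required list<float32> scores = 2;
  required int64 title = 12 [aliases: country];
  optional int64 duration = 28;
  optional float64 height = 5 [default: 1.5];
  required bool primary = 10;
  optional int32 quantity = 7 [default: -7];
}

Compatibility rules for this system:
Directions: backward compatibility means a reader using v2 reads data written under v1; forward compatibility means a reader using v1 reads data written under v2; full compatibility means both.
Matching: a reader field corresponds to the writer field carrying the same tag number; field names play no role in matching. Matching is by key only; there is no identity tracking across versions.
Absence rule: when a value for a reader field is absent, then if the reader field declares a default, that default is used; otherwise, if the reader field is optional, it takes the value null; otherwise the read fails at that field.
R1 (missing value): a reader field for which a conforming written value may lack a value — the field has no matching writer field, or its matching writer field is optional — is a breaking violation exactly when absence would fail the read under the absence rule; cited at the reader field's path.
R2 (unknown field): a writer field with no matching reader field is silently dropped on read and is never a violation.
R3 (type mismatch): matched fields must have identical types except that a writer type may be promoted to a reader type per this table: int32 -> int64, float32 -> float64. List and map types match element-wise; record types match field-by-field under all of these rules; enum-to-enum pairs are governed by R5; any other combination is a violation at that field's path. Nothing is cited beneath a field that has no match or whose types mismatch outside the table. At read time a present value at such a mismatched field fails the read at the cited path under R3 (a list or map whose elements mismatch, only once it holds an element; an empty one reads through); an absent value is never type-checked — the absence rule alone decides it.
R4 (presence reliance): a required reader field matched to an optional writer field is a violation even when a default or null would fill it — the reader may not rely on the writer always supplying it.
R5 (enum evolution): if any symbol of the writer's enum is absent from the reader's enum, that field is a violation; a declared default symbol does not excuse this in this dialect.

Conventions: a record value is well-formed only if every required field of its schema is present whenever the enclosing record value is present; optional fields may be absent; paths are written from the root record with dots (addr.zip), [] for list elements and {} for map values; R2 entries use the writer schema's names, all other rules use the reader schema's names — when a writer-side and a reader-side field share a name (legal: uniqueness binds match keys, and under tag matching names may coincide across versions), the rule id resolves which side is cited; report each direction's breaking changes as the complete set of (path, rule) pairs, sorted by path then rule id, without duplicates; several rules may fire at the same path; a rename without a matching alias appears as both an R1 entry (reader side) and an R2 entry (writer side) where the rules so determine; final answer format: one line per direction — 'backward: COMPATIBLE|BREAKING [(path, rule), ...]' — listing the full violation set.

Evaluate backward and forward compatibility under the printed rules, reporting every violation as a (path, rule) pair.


the writer's type comes first in each Session pair
backward analysis of Session with v2 as reader and v1 as writer:
  severity <- severity (State -> State, writer required)
  scores <- scores (list<float32> -> list<float32>, writer required)
  title <- title (string -> int64, writer required)
  no writer field matches reader duration
  height <- height (float64 -> float64, writer optional)
  primary <- primary (bool -> bool, writer required)
  quantity <- quantity (int32 -> int32, writer optional)
  violation R3 at title
  => backward: BREAKING (1)
forward analysis of Session with v1 as reader and v2 as writer:
  severity <- severity (State -> State, writer required)
  scores <- scores (list<float32> -> list<float32>, writer required)
  title <- title (int64 -> string, writer required)
  height <- height (float64 -> float64, writer optional)
  primary <- primary (bool -> bool, writer required)
  quantity <- quantity (int32 -> int32, writer optional)
  leftover writer field: duration
  violation R3 at title
  => forward: BREAKING (1)

backward: BREAKING [(title, R3)]; forward: BREAKING [(title, R3)]


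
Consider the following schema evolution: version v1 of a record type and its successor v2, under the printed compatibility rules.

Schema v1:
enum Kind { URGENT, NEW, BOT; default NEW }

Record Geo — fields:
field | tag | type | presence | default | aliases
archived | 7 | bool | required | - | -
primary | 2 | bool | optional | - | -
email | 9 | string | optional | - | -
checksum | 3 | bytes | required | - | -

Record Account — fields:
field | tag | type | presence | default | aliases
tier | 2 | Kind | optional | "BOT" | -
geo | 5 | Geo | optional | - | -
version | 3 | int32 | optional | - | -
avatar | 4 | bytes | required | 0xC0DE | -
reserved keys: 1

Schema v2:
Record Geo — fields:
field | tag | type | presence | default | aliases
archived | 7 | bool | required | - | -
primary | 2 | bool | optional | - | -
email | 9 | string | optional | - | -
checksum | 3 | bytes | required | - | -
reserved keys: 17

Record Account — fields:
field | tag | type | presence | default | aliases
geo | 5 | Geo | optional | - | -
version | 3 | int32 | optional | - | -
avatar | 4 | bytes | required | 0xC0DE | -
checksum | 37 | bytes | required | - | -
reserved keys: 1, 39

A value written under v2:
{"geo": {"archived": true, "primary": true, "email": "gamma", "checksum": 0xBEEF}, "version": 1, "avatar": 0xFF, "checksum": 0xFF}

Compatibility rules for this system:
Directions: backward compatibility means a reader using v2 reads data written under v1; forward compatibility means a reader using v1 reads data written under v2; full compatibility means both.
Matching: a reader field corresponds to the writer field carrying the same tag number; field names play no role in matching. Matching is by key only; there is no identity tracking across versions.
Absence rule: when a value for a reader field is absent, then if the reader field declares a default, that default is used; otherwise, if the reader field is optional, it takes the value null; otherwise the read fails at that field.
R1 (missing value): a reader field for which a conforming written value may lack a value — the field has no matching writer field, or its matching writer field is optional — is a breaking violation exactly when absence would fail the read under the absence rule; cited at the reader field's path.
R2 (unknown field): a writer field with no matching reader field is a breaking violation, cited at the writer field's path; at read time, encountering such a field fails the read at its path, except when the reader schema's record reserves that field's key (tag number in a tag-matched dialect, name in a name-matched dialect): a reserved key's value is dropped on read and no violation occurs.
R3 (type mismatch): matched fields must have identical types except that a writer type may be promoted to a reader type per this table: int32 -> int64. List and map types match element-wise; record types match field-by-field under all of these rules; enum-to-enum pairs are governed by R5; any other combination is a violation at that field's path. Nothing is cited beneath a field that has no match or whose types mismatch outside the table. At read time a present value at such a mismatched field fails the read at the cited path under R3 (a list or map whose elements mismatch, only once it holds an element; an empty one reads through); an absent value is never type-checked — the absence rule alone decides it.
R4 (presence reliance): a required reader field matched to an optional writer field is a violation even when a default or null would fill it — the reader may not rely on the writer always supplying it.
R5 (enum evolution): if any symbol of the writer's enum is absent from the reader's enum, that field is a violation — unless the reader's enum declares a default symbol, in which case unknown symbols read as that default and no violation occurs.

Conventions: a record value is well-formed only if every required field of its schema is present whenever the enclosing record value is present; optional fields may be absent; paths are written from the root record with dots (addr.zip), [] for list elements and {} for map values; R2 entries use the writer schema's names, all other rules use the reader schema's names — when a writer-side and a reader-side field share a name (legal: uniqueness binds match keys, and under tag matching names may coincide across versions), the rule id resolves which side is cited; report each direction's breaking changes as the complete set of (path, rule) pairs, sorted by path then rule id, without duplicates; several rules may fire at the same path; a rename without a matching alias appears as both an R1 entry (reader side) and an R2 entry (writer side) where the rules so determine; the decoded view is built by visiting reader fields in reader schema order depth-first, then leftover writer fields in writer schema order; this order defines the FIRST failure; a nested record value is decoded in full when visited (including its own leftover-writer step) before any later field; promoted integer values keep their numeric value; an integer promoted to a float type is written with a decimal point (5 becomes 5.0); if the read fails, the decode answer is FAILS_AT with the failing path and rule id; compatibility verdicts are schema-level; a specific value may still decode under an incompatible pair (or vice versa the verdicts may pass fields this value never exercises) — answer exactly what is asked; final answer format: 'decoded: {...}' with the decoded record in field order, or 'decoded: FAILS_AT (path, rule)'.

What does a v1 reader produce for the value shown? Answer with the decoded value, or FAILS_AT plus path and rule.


the writer's type comes first in each Account pair
decode (reader v1):
  tier := "BOT" (absent -> default)
  geo.archived := true
  geo.primary := true
  geo.email := "gamma"
  geo.checksum := 0xBEEF
  version := 1
  avatar := 0xFF
  read fails at checksum under R2 (unknown field)
  => FAILS_AT (checksum, R2)
remaining Account differences; none change what is asked:
  removed field tier from record Account -> schema-level compatibility only; this Account value's decode is unchanged

decoded: FAILS_AT (checksum, R2)


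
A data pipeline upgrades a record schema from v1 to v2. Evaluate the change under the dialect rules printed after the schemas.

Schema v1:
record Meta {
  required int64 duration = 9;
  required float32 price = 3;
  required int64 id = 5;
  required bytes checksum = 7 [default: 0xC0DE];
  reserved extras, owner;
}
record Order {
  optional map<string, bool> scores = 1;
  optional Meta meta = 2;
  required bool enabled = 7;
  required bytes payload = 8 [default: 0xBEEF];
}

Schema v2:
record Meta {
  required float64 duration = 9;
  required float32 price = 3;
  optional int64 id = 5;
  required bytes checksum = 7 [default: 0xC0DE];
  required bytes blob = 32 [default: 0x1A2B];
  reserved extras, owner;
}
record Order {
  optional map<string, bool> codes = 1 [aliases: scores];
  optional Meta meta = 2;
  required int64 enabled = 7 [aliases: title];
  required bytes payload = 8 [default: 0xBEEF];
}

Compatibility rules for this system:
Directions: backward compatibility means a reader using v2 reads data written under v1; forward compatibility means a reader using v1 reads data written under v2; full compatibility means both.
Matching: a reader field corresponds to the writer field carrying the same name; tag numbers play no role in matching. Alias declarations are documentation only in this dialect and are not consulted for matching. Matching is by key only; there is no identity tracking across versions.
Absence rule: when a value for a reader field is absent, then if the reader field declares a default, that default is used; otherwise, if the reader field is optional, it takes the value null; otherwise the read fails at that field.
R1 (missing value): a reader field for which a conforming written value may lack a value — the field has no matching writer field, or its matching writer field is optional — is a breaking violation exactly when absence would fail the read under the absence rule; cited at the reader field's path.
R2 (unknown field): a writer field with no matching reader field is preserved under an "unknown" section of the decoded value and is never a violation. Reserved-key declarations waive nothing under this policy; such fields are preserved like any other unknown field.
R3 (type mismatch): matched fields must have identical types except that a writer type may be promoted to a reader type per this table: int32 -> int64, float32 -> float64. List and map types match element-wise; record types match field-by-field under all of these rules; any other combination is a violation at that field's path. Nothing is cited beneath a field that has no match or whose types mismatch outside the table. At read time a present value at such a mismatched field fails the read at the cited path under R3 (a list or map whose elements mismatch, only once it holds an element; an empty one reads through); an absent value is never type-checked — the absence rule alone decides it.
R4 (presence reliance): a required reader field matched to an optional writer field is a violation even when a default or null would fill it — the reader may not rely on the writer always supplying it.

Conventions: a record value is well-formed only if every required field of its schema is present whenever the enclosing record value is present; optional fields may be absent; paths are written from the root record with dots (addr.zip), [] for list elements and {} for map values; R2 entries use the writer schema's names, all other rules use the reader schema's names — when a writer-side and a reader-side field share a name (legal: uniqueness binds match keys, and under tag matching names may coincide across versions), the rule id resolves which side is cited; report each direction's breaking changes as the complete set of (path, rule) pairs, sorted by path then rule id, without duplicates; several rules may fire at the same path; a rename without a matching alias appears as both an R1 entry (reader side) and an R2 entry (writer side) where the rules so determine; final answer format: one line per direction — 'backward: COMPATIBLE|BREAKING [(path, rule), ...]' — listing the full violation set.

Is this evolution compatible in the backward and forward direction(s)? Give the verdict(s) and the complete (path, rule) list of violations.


arrows below run writer -> reader for Order
backward on Order — v2 reading data written by v1:
  codes: no writer match
  meta <- meta (Meta -> Meta, writer optional)
  enabled <- enabled (bool -> int64, writer required)
  payload <- payload (bytes -> bytes, writer required)
  writer field scores has no reader counterpart
  meta.duration <- meta.duration (int64 -> float64, writer required)
  meta.price <- meta.price (float32 -> float32, writer required)
  meta.id <- meta.id (int64 -> int64, writer required)
  meta.checksum <- meta.checksum (bytes -> bytes, writer required)
  meta.blob: no writer match
  breaking: (enabled, R3)
  breaking: (meta.duration, R3)
  => backward verdict for Order: BREAKING, 2 violation(s)
forward on Order — v1 reading data written by v2:
  scores: no writer match
  meta <- meta (Meta -> Meta, writer optional)
  enabled <- enabled (int64 -> bool, writer required)
  payload <- payload (bytes -> bytes, writer required)
  writer field codes has no reader counterpart
  meta.duration <- meta.duration (float64 -> int64, writer required)
  meta.price <- meta.price (float32 -> float32, writer required)
  meta.id <- meta.id (int64 -> int64, writer optional)
  meta.checksum <- meta.checksum (bytes -> bytes, writer required)
  writer field meta.blob has no reader counterpart
  breaking: (enabled, R3)
  breaking: (meta.duration, R3)
  breaking: (meta.id, R1)
  breaking: (meta.id, R4)
  => forward verdict for Order: BREAKING, 4 violation(s)

backward: BREAKING [(enabled, R3), (meta.duration, R3)]; forward: BREAKING [(enabled, R3), (meta.duration, R3), (meta.id, R1), (meta.id, R4)]
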